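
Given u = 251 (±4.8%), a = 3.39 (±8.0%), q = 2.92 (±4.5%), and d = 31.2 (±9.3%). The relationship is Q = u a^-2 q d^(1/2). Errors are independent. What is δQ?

Since Q is a product/quotient, work with relative uncertainties:
  (1·δu/u)² = (1×0.0480)² = 0.00230;  (-2·δa/a)² = (-2×0.0800)² = 0.0256;  (1·δq/q)² = (1×0.0450)² = 0.00202;  (½·δd/d)² = (0.5×0.0930)² = 0.00216
δQ/Q = √(0.0321) = 0.179
Q = 356, so δQ = 0.179 × 356 = 63.8.

63.8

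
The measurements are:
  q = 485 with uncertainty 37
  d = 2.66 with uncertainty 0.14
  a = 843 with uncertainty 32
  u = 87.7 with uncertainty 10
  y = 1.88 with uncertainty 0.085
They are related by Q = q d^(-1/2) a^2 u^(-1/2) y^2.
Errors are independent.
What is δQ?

Since Q is a product/quotient, work with relative uncertainties:
  (1·δq/q)² = (1×0.0763)² = 0.00582;  (−½·δd/d)² = (-0.5×0.0526)² = 0.000693;  (2·δa/a)² = (2×0.0380)² = 0.00576;  (−½·δu/u)² = (-0.5×0.114)² = 0.00325;  (2·δy/y)² = (2×0.0452)² = 0.00818
δQ/Q = √(0.0237) = 0.154
Q = 7.98e+07, so δQ = 0.154 × 7.98e+07 = 1.23e+07.

1.23e+07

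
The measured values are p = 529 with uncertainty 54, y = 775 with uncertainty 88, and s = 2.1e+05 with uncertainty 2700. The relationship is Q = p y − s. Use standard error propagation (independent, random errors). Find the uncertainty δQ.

Let w = p·y = 4.1e+05. δw/w = √((1·δp/p)² + (1·δy/y)²) = √(0.0104 + 0.0129) = 0.153, so δw = 62600.
Q = w − s: δQ = √(δw² + δs²) = √(3.92e+09 + 7.29e+06) = 62700

62700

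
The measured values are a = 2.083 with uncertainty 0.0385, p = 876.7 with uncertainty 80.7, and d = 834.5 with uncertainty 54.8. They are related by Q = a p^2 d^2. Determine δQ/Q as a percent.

22.7%

Q is a product of powers, so relative uncertainties combine in quadrature:
  (1·δa/a)² = (1×0.0185)² = 0.000342;  (2·δp/p)² = (2×0.0920)² = 0.0339;  (2·δd/d)² = (2×0.0657)² = 0.0172
δQ/Q = √(0.0515) = 0.227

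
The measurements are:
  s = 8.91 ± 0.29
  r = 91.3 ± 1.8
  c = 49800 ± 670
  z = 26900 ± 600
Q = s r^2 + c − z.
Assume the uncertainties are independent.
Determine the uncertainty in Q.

Let p = s·r^2 = 74300. δp/p = √((1·δs/s)² + (2·δr/r)²) = √(0.00106 + 0.00155) = 0.0511, so δp = 3800.
Q = p + c − z: δQ = √(δp² + δc² + δz²) = √(1.44e+07 + 4.49e+05 + 3.6e+05) = 3900

3900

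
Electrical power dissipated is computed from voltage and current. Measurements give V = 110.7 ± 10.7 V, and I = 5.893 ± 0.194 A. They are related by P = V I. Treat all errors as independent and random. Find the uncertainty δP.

P is a product of powers, so relative uncertainties combine in quadrature:
  (1·δV/V)² = (1×0.0967)² = 0.00934;  (1·δI/I)² = (1×0.0329)² = 0.00108
δP/P = √(0.0104) = 0.102
P = 652.4 W, so δP = 0.102 × 652.4 = 66.6 W.

66.6 W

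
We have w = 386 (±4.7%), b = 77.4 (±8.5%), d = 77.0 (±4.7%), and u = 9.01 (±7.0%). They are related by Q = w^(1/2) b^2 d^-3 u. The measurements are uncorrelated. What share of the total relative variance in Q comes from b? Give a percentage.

53.3%

(δQ/Q)² = (½·δw/w)² + (2·δb/b)² + (-3·δd/d)² + (1·δu/u)²
  w term: (0.5×0.0470)² = 0.000552
  b term: (2×0.0850)² = 0.0289
  d term: (-3×0.0470)² = 0.0199
  u term: (1×0.0700)² = 0.00490
Total = 0.0542. Share from b = 0.0289/0.0542 = 0.533.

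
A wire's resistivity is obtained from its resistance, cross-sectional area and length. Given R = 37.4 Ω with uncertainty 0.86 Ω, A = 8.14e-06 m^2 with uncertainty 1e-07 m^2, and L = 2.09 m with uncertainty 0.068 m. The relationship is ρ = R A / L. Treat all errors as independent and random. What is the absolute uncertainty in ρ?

ρ is a product of powers, so relative uncertainties combine in quadrature:
  (1·δR/R)² = (1×0.0230)² = 0.000529;  (1·δA/A)² = (1×0.0123)² = 0.000151;  (-1·δL/L)² = (-1×0.0325)² = 0.00106
δρ/ρ = √(0.00174) = 0.0417
ρ = 0.000146 Ω·m, so δρ = 0.0417 × 0.000146 = 6.07e-06 Ω·m.

6.07e-06 Ω·m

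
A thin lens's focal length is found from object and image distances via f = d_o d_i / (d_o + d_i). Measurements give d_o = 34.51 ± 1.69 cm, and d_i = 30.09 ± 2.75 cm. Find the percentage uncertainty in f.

5.39%

∂f/∂d_o = (d_i/(d_o+d_i))² = 0.217;  ∂f/∂d_i = (d_o/(d_o+d_i))² = 0.285
δf = √((∂f/∂d_o · δd_o)² + (∂f/∂d_i · δd_i)²) = √(0.134 + 0.616) = 0.866 cm
f = 16.07 cm, so δf/f = 0.866/16.07 = 0.0539.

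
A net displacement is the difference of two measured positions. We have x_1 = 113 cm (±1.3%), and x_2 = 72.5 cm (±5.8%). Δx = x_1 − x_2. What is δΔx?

4.45 cm

Sums and differences: (δΔx)² = Σ (cᵢ δxᵢ)².
  (δx_1)² = 2.16;  (δx_2)² = 17.7
δΔx = √(19.8) = 4.45 cm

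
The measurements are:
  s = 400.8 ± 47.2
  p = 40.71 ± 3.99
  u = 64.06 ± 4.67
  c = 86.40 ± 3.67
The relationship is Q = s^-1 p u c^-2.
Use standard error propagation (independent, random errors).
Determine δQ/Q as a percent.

For a monomial Q ∝ s^-1, p, u, c^-2, fractional errors add in quadrature:
  (-1·δs/s)² = (-1×0.118)² = 0.0139;  (1·δp/p)² = (1×0.0980)² = 0.00961;  (1·δu/u)² = (1×0.0729)² = 0.00531;  (-2·δc/c)² = (-2×0.0425)² = 0.00722
δQ/Q = √(0.0360) = 0.190

19.0%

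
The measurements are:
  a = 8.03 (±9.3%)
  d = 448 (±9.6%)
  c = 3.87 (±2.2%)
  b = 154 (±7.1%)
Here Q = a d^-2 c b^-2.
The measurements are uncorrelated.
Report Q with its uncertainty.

(6.53 ± 1.68) × 10^-9

Relative error in a monomial: (δQ/Q)² = Σ (nᵢ · δxᵢ/xᵢ)².
  (1·δa/a)² = (1×0.0930)² = 0.00865;  (-2·δd/d)² = (-2×0.0960)² = 0.0369;  (1·δc/c)² = (1×0.0220)² = 0.000484;  (-2·δb/b)² = (-2×0.0710)² = 0.0202
δQ/Q = √(0.0662) = 0.257
Q = 6.53e-09, so δQ = 0.257 × 6.53e-09 = 1.68e-09.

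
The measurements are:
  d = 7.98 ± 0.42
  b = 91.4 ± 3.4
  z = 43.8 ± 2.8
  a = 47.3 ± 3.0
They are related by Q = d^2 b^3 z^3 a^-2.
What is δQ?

5.05e+08

Products/powers → add relative errors in quadrature, weighted by exponent:
  (2·δd/d)² = (2×0.0526)² = 0.0111;  (3·δb/b)² = (3×0.0372)² = 0.0125;  (3·δz/z)² = (3×0.0639)² = 0.0368;  (-2·δa/a)² = (-2×0.0634)² = 0.0161
δQ/Q = √(0.0764) = 0.276
Q = 1.83e+09, so δQ = 0.276 × 1.83e+09 = 5.05e+08.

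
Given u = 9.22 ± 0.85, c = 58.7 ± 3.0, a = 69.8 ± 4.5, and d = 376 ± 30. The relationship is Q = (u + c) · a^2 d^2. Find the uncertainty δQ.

Let w = u + c = 67.9. δw = √(δu² + δc²) = √(0.722 + 9.00) = 3.12, so δw/w = 0.0459.
Q is then a monomial in w, a, d:
δQ/Q = √((δw/w)² + (2·δa/a)² + (2·δd/d)²) = √(0.00211 + 0.0166 + 0.0255) = 0.210
Q = 4.68e+10, so δQ = 0.210 × 4.68e+10 = 9.84e+09.

9.84e+09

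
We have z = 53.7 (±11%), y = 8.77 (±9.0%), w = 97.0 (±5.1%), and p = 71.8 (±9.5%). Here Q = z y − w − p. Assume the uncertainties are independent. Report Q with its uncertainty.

Let h = z·y = 471. δh/h = √((1·δz/z)² + (1·δy/y)²) = √(0.0121 + 0.00810) = 0.142, so δh = 66.9.
Q = h − w − p: δQ = √(δh² + δw² + δp²) = √(4480 + 24.5 + 46.5) = 67.5
Q = 302.

302 ± 67.5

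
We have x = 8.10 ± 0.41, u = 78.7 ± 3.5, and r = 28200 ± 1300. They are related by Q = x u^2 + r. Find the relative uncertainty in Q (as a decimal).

Let p = x·u^2 = 50200. δp/p = √((1·δx/x)² + (2·δu/u)²) = √(0.00256 + 0.00791) = 0.102, so δp = 5130.
Q = p + r: δQ = √(δp² + δr²) = √(2.64e+07 + 1.69e+06) = 5300
Q = 78400, so δQ/Q = 5300/78400 = 0.0676.

0.0676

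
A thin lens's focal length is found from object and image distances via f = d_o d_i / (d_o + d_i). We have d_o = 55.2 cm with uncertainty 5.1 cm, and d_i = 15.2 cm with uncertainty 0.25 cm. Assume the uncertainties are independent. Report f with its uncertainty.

∂f/∂d_o = (d_i/(d_o+d_i))² = 0.0466;  ∂f/∂d_i = (d_o/(d_o+d_i))² = 0.615
δf = √((∂f/∂d_o · δd_o)² + (∂f/∂d_i · δd_i)²) = √(0.0565 + 0.0236) = 0.283 cm
f = 11.9 cm.

11.9 ± 0.283 cm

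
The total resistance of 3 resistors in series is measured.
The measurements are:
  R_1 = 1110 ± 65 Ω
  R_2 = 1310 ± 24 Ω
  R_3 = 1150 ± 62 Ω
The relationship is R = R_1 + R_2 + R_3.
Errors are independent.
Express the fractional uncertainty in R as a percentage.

Absolute uncertainties add in quadrature for a linear combination:
  (δR_1)² = 4220;  (δR_2)² = 576;  (δR_3)² = 3840
δR = √(8640) = 93.0 Ω
R = 3570 Ω, so δR/R = 93.0/3570 = 0.0260.

2.60%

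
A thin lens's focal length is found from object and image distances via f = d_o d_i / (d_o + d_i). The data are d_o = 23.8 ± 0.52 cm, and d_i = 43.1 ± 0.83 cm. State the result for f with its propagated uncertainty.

15.3 ± 0.240 cm

∂f/∂d_o = (d_i/(d_o+d_i))² = 0.415;  ∂f/∂d_i = (d_o/(d_o+d_i))² = 0.127
δf = √((∂f/∂d_o · δd_o)² + (∂f/∂d_i · δd_i)²) = √(0.0466 + 0.0110) = 0.240 cm
f = 15.3 cm.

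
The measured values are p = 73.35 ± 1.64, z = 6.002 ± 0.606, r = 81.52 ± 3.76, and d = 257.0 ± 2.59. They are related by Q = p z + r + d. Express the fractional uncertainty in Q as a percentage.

Let w = p·z = 440.2. δw/w = √((1·δp/p)² + (1·δz/z)²) = √(0.000500 + 0.0102) = 0.103, so δw = 45.5.
Q = w + r + d: δQ = √(δw² + δr² + δd²) = √(2070 + 14.1 + 6.71) = 45.8
Q = 778.8, so δQ/Q = 45.8/778.8 = 0.0588.

5.88%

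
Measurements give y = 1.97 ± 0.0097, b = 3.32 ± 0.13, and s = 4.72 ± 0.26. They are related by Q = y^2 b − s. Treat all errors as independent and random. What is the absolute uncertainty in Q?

0.582

Let p = y^2·b = 12.9. δp/p = √((2·δy/y)² + (1·δb/b)²) = √(9.7e-05 + 0.00153) = 0.0404, so δp = 0.520.
Q = p − s: δQ = √(δp² + δs²) = √(0.271 + 0.0676) = 0.582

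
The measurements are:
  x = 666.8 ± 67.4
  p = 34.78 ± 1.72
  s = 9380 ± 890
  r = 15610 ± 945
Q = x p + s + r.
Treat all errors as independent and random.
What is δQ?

2910

Let w = x·p = 23190. δw/w = √((1·δx/x)² + (1·δp/p)²) = √(0.0102 + 0.00245) = 0.113, so δw = 2610.
Q = w + s + r: δQ = √(δw² + δs² + δr²) = √(6.81e+06 + 7.92e+05 + 8.93e+05) = 2910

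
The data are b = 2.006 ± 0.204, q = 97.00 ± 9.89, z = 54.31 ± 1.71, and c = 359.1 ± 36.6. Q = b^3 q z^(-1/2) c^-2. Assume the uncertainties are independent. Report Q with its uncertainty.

0.0008239 ± 0.000314

Products/powers → add relative errors in quadrature, weighted by exponent:
  (3·δb/b)² = (3×0.102)² = 0.0931;  (1·δq/q)² = (1×0.102)² = 0.0104;  (−½·δz/z)² = (-0.5×0.0315)² = 0.000248;  (-2·δc/c)² = (-2×0.102)² = 0.0416
δQ/Q = √(0.145) = 0.381
Q = 0.0008239, so δQ = 0.381 × 0.0008239 = 0.000314.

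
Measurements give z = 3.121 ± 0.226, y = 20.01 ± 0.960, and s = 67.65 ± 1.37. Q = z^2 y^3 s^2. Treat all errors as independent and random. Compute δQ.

7.43e+07

Each factor contributes (exponent × relative error)² to (δQ/Q)²:
  (2·δz/z)² = (2×0.0724)² = 0.0210;  (3·δy/y)² = (3×0.0480)² = 0.0207;  (2·δs/s)² = (2×0.0203)² = 0.00164
δQ/Q = √(0.0433) = 0.208
Q = 3.572e+08, so δQ = 0.208 × 3.572e+08 = 7.43e+07.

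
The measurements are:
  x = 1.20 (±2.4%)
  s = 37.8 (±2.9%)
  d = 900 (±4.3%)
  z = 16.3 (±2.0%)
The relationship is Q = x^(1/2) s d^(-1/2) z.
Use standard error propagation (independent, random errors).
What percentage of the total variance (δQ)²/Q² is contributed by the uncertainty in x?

(δQ/Q)² = (½·δx/x)² + (1·δs/s)² + (−½·δd/d)² + (1·δz/z)²
  x term: (0.5×0.0240)² = 0.000144
  s term: (1×0.0290)² = 0.000841
  d term: (-0.5×0.0430)² = 0.000462
  z term: (1×0.0200)² = 0.000400
Total = 0.00185. Share from x = 0.000144/0.00185 = 0.0780.

7.80%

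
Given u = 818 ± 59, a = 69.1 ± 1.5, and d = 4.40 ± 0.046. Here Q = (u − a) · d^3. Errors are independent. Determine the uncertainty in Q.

Let w = u − a = 749. δw = √(δu² + δa²) = √(3480 + 2.25) = 59.0, so δw/w = 0.0788.
Q is then a monomial in w, d:
δQ/Q = √((δw/w)² + (3·δd/d)²) = √(0.00621 + 0.000984) = 0.0848
Q = 63800, so δQ = 0.0848 × 63800 = 5410.

5410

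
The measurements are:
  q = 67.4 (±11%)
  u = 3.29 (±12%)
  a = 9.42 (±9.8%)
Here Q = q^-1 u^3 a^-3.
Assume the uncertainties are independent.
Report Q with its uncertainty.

Since Q is a product/quotient, work with relative uncertainties:
  (-1·δq/q)² = (-1×0.110)² = 0.0121;  (3·δu/u)² = (3×0.120)² = 0.130;  (-3·δa/a)² = (-3×0.0980)² = 0.0864
δQ/Q = √(0.228) = 0.478
Q = 0.000632, so δQ = 0.478 × 0.000632 = 0.000302.

0.000632 ± 0.000302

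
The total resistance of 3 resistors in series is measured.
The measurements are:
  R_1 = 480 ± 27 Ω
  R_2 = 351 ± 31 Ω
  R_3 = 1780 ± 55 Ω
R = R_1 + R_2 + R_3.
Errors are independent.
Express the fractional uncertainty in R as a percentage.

2.63%

For a sum/difference, combine absolute errors in quadrature:
  (δR_1)² = 729;  (δR_2)² = 961;  (δR_3)² = 3020
δR = √(4720) = 68.7 Ω
R = 2610 Ω, so δR/R = 68.7/2610 = 0.0263.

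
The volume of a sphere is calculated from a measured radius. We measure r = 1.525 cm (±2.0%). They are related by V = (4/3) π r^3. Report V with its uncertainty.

14.86 ± 0.891 cm^3

For a monomial V ∝ r^3, fractional errors add in quadrature:
  (3·δr/r)² = (3×0.0200)² = 0.00360
δV/V = √(0.00360) = 0.0600
V = 14.86 cm^3, so δV = 0.0600 × 14.86 = 0.891 cm^3.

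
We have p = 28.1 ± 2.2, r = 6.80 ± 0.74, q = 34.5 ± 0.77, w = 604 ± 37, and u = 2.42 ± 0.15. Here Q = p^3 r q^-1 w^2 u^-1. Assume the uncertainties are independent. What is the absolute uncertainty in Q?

Since Q is a product/quotient, work with relative uncertainties:
  (3·δp/p)² = (3×0.0783)² = 0.0552;  (1·δr/r)² = (1×0.109)² = 0.0118;  (-1·δq/q)² = (-1×0.0223)² = 0.000498;  (2·δw/w)² = (2×0.0613)² = 0.0150;  (-1·δu/u)² = (-1×0.0620)² = 0.00384
δQ/Q = √(0.0864) = 0.294
Q = 6.59e+08, so δQ = 0.294 × 6.59e+08 = 1.94e+08.

1.94e+08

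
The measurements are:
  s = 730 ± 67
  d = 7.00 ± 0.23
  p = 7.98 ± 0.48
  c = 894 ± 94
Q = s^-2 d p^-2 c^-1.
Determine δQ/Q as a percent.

24.6%

Products/powers → add relative errors in quadrature, weighted by exponent:
  (-2·δs/s)² = (-2×0.0918)² = 0.0337;  (1·δd/d)² = (1×0.0329)² = 0.00108;  (-2·δp/p)² = (-2×0.0602)² = 0.0145;  (-1·δc/c)² = (-1×0.105)² = 0.0111
δQ/Q = √(0.0603) = 0.246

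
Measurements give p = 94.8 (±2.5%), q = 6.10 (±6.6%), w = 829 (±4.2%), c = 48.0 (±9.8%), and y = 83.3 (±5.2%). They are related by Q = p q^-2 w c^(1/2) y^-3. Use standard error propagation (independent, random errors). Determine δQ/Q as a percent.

21.6%

Relative error in a monomial: (δQ/Q)² = Σ (nᵢ · δxᵢ/xᵢ)².
  (1·δp/p)² = (1×0.0250)² = 0.000625;  (-2·δq/q)² = (-2×0.0660)² = 0.0174;  (1·δw/w)² = (1×0.0420)² = 0.00176;  (½·δc/c)² = (0.5×0.0980)² = 0.00240;  (-3·δy/y)² = (-3×0.0520)² = 0.0243
δQ/Q = √(0.0466) = 0.216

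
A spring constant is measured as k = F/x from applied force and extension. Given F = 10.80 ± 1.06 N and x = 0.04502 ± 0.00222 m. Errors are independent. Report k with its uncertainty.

239.9 ± 26.3 N/m

Each factor contributes (exponent × relative error)² to (δk/k)²:
  (1·δF/F)² = (1×0.0981)² = 0.00963;  (-1·δx/x)² = (-1×0.0493)² = 0.00243
δk/k = √(0.0121) = 0.110
k = 239.9 N/m, so δk = 0.110 × 239.9 = 26.3 N/m.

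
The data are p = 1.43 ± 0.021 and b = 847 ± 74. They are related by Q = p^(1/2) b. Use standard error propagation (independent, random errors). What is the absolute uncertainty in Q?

Q is a product of powers, so relative uncertainties combine in quadrature:
  (½·δp/p)² = (0.5×0.0147)² = 5.39e-05;  (1·δb/b)² = (1×0.0874)² = 0.00763
δQ/Q = √(0.00769) = 0.0877
Q = 1010, so δQ = 0.0877 × 1010 = 88.8.

88.8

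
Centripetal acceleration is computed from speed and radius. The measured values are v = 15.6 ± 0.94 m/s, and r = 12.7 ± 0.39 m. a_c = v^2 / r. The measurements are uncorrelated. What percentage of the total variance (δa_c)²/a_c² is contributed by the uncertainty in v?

(δa_c/a_c)² = (2·δv/v)² + (-1·δr/r)²
  v term: (2×0.0603)² = 0.0145
  r term: (-1×0.0307)² = 0.000943
Total = 0.0155. Share from v = 0.0145/0.0155 = 0.939.

93.9%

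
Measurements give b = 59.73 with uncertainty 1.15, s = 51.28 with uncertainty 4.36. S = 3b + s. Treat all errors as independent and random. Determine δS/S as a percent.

2.41%

Absolute uncertainties add in quadrature for a linear combination:
  (3·δb)² = 11.9;  (δs)² = 19.0
δS = √(30.9) = 5.56
S = 230.5, so δS/S = 5.56/230.5 = 0.0241.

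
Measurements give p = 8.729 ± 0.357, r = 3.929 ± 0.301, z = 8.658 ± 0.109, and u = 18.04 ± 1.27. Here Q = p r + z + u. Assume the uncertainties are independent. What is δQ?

Let w = p·r = 34.30. δw/w = √((1·δp/p)² + (1·δr/r)²) = √(0.00167 + 0.00587) = 0.0868, so δw = 2.98.
Q = w + z + u: δQ = √(δw² + δz² + δu²) = √(8.87 + 0.0119 + 1.61) = 3.24

3.24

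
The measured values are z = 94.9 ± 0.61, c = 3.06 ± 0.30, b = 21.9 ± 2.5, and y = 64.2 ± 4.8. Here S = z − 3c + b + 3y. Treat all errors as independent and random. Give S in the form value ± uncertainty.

Absolute uncertainties add in quadrature for a linear combination:
  (δz)² = 0.372;  (3·δc)² = 0.810;  (δb)² = 6.25;  (3·δy)² = 207
δS = √(215) = 14.7
S = 300.

300 ± 14.7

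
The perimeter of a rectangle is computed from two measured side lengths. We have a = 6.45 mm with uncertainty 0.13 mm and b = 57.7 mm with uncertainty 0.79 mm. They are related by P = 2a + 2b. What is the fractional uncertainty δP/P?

0.0125

Each term contributes (cᵢ δxᵢ)² to (δP)²:
  (2·δa)² = 0.0676;  (2·δb)² = 2.50
δP = √(2.56) = 1.60 mm
P = 128 mm, so δP/P = 1.60/128 = 0.0125.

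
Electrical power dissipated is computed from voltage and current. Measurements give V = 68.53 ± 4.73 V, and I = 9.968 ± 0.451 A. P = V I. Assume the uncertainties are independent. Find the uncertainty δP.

Products/powers → add relative errors in quadrature, weighted by exponent:
  (1·δV/V)² = (1×0.0690)² = 0.00476;  (1·δI/I)² = (1×0.0452)² = 0.00205
δP/P = √(0.00681) = 0.0825
P = 683.1 W, so δP = 0.0825 × 683.1 = 56.4 W.

56.4 W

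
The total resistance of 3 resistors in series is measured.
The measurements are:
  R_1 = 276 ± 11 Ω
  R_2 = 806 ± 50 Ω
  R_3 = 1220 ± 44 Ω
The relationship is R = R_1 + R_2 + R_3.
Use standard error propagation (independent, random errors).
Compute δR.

67.5 Ω

Each term contributes (cᵢ δxᵢ)² to (δR)²:
  (δR_1)² = 121;  (δR_2)² = 2500;  (δR_3)² = 1940
δR = √(4560) = 67.5 Ω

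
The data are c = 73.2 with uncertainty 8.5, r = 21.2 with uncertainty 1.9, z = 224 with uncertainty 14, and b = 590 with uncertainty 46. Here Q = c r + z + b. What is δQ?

Let p = c·r = 1550. δp/p = √((1·δc/c)² + (1·δr/r)²) = √(0.0135 + 0.00803) = 0.147, so δp = 228.
Q = p + z + b: δQ = √(δp² + δz² + δb²) = √(51800 + 196 + 2120) = 233

233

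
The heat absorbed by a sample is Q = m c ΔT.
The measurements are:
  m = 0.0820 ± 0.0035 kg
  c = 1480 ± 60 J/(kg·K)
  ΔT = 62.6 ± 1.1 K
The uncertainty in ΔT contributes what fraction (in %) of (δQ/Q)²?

(δQ/Q)² = (1·δm/m)² + (1·δc/c)² + (1·δΔT/ΔT)²
  m term: (1×0.0427)² = 0.00182
  c term: (1×0.0405)² = 0.00164
  ΔT term: (1×0.0176)² = 0.000309
Total = 0.00377. Share from ΔT = 0.000309/0.00377 = 0.0818.

8.18%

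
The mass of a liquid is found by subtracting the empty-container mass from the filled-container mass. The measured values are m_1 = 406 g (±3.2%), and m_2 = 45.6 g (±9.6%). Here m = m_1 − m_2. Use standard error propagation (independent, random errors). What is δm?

13.7 g

m is a linear combination, so absolute uncertainties add in quadrature:
  (δm_1)² = 169;  (δm_2)² = 19.2
δm = √(188) = 13.7 g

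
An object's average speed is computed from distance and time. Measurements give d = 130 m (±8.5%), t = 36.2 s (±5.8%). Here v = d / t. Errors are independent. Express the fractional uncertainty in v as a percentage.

Since v is a product/quotient, work with relative uncertainties:
  (1·δd/d)² = (1×0.0850)² = 0.00723;  (-1·δt/t)² = (-1×0.0580)² = 0.00336
δv/v = √(0.0106) = 0.103

10.3%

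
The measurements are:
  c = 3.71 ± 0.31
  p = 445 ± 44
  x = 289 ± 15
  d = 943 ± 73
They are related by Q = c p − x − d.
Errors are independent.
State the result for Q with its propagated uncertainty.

419 ± 226

Let w = c·p = 1650. δw/w = √((1·δc/c)² + (1·δp/p)²) = √(0.00698 + 0.00978) = 0.129, so δw = 214.
Q = w − x − d: δQ = √(δw² + δx² + δd²) = √(45700 + 225 + 5330) = 226
Q = 419.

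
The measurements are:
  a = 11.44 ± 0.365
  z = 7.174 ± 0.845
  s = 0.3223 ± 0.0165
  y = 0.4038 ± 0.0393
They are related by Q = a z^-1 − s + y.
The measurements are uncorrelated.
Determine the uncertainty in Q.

0.199

Let p = a·z^-1 = 1.595. δp/p = √((1·δa/a)² + (-1·δz/z)²) = √(0.00102 + 0.0139) = 0.122, so δp = 0.195.
Q = p − s + y: δQ = √(δp² + δs² + δy²) = √(0.0379 + 0.000272 + 0.00154) = 0.199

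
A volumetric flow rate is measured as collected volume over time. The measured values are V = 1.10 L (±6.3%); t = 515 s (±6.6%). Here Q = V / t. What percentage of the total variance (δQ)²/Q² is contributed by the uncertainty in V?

(δQ/Q)² = (1·δV/V)² + (-1·δt/t)²
  V term: (1×0.0630)² = 0.00397
  t term: (-1×0.0660)² = 0.00436
Total = 0.00833. Share from V = 0.00397/0.00833 = 0.477.

47.7%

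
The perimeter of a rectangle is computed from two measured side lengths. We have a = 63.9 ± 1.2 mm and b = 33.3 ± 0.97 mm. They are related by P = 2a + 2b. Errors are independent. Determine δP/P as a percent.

1.59%

Sums and differences: (δP)² = Σ (cᵢ δxᵢ)².
  (2·δa)² = 5.76;  (2·δb)² = 3.76
δP = √(9.52) = 3.09 mm
P = 194 mm, so δP/P = 3.09/194 = 0.0159.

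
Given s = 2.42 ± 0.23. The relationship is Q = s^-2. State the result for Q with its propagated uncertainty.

0.171 ± 0.0325

Q ∝ s^-2, so δQ/Q = |-2| · δs/s = 2 × 0.0950 = 0.190.
Q = 0.171, so δQ = 0.190 × 0.171 = 0.0325.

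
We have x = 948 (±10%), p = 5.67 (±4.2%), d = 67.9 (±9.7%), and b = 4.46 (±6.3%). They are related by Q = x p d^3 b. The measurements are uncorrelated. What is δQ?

2.38e+09

Relative error in a monomial: (δQ/Q)² = Σ (nᵢ · δxᵢ/xᵢ)².
  (1·δx/x)² = (1×0.100)² = 0.0100;  (1·δp/p)² = (1×0.0420)² = 0.00176;  (3·δd/d)² = (3×0.0970)² = 0.0847;  (1·δb/b)² = (1×0.0630)² = 0.00397
δQ/Q = √(0.100) = 0.317
Q = 7.5e+09, so δQ = 0.317 × 7.5e+09 = 2.38e+09.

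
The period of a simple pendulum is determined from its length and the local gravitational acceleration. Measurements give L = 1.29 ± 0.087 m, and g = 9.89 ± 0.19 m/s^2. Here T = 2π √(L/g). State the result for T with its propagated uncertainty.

2.27 ± 0.0796 s

T is a product of powers, so relative uncertainties combine in quadrature:
  (½·δL/L)² = (0.5×0.0674)² = 0.00114;  (−½·δg/g)² = (-0.5×0.0192)² = 9.23e-05
δT/T = √(0.00123) = 0.0351
T = 2.27 s, so δT = 0.0351 × 2.27 = 0.0796 s.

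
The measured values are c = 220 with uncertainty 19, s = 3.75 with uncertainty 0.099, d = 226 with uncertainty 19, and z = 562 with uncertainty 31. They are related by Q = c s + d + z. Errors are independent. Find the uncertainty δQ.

82.9

Let p = c·s = 825. δp/p = √((1·δc/c)² + (1·δs/s)²) = √(0.00746 + 0.000697) = 0.0903, so δp = 74.5.
Q = p + d + z: δQ = √(δp² + δd² + δz²) = √(5550 + 361 + 961) = 82.9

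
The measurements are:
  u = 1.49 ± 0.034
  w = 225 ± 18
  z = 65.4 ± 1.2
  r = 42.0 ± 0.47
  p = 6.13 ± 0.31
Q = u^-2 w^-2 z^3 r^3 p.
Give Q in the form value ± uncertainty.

Each factor contributes (exponent × relative error)² to (δQ/Q)²:
  (-2·δu/u)² = (-2×0.0228)² = 0.00208;  (-2·δw/w)² = (-2×0.0800)² = 0.0256;  (3·δz/z)² = (3×0.0183)² = 0.00303;  (3·δr/r)² = (3×0.0112)² = 0.00113;  (1·δp/p)² = (1×0.0506)² = 0.00256
δQ/Q = √(0.0344) = 0.185
Q = 1.13e+06, so δQ = 0.185 × 1.13e+06 = 2.1e+05.

(1.13 ± 0.210) × 10^6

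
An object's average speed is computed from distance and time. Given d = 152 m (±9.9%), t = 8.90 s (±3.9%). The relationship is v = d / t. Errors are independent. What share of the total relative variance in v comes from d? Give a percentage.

86.6%

(δv/v)² = (1·δd/d)² + (-1·δt/t)²
  d term: (1×0.0990)² = 0.00980
  t term: (-1×0.0390)² = 0.00152
Total = 0.0113. Share from d = 0.00980/0.0113 = 0.866.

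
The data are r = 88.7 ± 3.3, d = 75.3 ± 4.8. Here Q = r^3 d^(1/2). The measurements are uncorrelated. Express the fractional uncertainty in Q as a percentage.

11.6%

Products/powers → add relative errors in quadrature, weighted by exponent:
  (3·δr/r)² = (3×0.0372)² = 0.0125;  (½·δd/d)² = (0.5×0.0637)² = 0.00102
δQ/Q = √(0.0135) = 0.116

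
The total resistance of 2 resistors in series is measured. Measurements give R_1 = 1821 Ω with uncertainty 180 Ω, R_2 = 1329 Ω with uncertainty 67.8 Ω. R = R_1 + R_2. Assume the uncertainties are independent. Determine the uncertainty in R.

192 Ω

Sums and differences: (δR)² = Σ (cᵢ δxᵢ)².
  (δR_1)² = 32400;  (δR_2)² = 4600
δR = √(37000) = 192 Ω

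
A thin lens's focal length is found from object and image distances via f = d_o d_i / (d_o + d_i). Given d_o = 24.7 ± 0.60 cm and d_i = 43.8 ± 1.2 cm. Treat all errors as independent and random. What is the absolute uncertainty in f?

∂f/∂d_o = (d_i/(d_o+d_i))² = 0.409;  ∂f/∂d_i = (d_o/(d_o+d_i))² = 0.130
δf = √((∂f/∂d_o · δd_o)² + (∂f/∂d_i · δd_i)²) = √(0.0602 + 0.0243) = 0.291 cm

0.291 cm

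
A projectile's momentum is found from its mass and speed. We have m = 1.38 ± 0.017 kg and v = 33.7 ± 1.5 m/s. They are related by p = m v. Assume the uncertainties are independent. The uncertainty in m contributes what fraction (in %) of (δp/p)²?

7.11%

(δp/p)² = (1·δm/m)² + (1·δv/v)²
  m term: (1×0.0123)² = 0.000152
  v term: (1×0.0445)² = 0.00198
Total = 0.00213. Share from m = 0.000152/0.00213 = 0.0711.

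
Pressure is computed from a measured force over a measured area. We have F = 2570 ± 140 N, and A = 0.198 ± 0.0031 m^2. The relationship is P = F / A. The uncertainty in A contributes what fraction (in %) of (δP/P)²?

7.63%

(δP/P)² = (1·δF/F)² + (-1·δA/A)²
  F term: (1×0.0545)² = 0.00297
  A term: (-1×0.0157)² = 0.000245
Total = 0.00321. Share from A = 0.000245/0.00321 = 0.0763.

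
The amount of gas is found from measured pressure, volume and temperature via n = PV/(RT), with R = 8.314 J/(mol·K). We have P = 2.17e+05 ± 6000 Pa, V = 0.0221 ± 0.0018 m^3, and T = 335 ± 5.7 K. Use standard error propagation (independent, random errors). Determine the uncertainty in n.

0.151 mol

For a monomial n ∝ P, V, T^-1, fractional errors add in quadrature:
  (1·δP/P)² = (1×0.0276)² = 0.000765;  (1·δV/V)² = (1×0.0814)² = 0.00663;  (-1·δT/T)² = (-1×0.0170)² = 0.000290
δn/n = √(0.00769) = 0.0877
n = 1.72 mol, so δn = 0.0877 × 1.72 = 0.151 mol.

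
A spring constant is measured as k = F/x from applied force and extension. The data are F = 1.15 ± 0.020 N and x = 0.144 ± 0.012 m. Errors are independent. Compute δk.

Relative error in a monomial: (δk/k)² = Σ (nᵢ · δxᵢ/xᵢ)².
  (1·δF/F)² = (1×0.0174)² = 0.000302;  (-1·δx/x)² = (-1×0.0833)² = 0.00694
δk/k = √(0.00725) = 0.0851
k = 7.99 N/m, so δk = 0.0851 × 7.99 = 0.680 N/m.

0.680 N/m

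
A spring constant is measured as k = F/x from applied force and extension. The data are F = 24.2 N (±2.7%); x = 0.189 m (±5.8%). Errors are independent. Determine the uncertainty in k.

Since k is a product/quotient, work with relative uncertainties:
  (1·δF/F)² = (1×0.0270)² = 0.000729;  (-1·δx/x)² = (-1×0.0580)² = 0.00336
δk/k = √(0.00409) = 0.0640
k = 128 N/m, so δk = 0.0640 × 128 = 8.19 N/m.

8.19 N/m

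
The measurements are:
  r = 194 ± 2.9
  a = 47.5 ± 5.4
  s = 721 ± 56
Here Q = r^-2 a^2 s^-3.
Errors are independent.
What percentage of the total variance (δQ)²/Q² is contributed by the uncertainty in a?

(δQ/Q)² = (-2·δr/r)² + (2·δa/a)² + (-3·δs/s)²
  r term: (-2×0.0149)² = 0.000894
  a term: (2×0.114)² = 0.0517
  s term: (-3×0.0777)² = 0.0543
Total = 0.107. Share from a = 0.0517/0.107 = 0.484.

48.4%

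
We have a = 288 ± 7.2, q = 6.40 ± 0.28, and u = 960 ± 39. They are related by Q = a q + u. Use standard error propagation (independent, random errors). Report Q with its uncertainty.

2800 ± 101

Let p = a·q = 1840. δp/p = √((1·δa/a)² + (1·δq/q)²) = √(0.000625 + 0.00191) = 0.0504, so δp = 92.9.
Q = p + u: δQ = √(δp² + δu²) = √(8630 + 1520) = 101
Q = 2800.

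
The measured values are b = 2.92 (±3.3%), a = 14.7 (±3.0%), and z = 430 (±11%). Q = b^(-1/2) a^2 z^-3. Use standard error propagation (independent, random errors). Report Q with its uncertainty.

Since Q is a product/quotient, work with relative uncertainties:
  (−½·δb/b)² = (-0.5×0.0330)² = 0.000272;  (2·δa/a)² = (2×0.0300)² = 0.00360;  (-3·δz/z)² = (-3×0.110)² = 0.109
δQ/Q = √(0.113) = 0.336
Q = 1.59e-06, so δQ = 0.336 × 1.59e-06 = 5.34e-07.

(1.59 ± 0.534) × 10^-6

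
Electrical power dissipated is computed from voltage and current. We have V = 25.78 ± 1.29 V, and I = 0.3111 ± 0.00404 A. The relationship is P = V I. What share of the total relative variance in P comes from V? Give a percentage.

(δP/P)² = (1·δV/V)² + (1·δI/I)²
  V term: (1×0.0500)² = 0.00250
  I term: (1×0.0130)² = 0.000169
Total = 0.00267. Share from V = 0.00250/0.00267 = 0.937.

93.7%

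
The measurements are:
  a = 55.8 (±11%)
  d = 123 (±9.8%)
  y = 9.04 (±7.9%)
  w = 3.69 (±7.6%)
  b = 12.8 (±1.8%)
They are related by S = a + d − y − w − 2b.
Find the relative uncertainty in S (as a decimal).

For a sum/difference, combine absolute errors in quadrature:
  (δa)² = 37.7;  (δd)² = 145;  (δy)² = 0.510;  (δw)² = 0.0786;  (2·δb)² = 0.212
δS = √(184) = 13.6
S = 140, so δS/S = 13.6/140 = 0.0965.

0.0965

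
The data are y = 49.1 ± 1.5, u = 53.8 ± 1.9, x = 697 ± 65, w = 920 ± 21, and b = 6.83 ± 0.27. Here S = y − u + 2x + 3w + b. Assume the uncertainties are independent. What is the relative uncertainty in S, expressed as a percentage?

3.48%

Each term contributes (cᵢ δxᵢ)² to (δS)²:
  (δy)² = 2.25;  (δu)² = 3.61;  (2·δx)² = 16900;  (3·δw)² = 3970;  (δb)² = 0.0729
δS = √(20900) = 144
S = 4160, so δS/S = 144/4160 = 0.0348.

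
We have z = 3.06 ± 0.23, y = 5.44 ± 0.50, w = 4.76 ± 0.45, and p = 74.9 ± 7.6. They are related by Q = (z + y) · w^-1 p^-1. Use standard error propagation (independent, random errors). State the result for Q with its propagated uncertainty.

0.0238 ± 0.00365

Let u = z + y = 8.50. δu = √(δz² + δy²) = √(0.0529 + 0.250) = 0.550, so δu/u = 0.0647.
Q is then a monomial in u, w, p:
δQ/Q = √((δu/u)² + (-1·δw/w)² + (-1·δp/p)²) = √(0.00419 + 0.00894 + 0.0103) = 0.153
Q = 0.0238, so δQ = 0.153 × 0.0238 = 0.00365.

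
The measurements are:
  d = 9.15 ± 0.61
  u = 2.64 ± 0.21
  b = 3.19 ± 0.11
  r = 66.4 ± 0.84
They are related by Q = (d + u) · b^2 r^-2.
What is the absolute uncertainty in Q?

Let w = d + u = 11.8. δw = √(δd² + δu²) = √(0.372 + 0.0441) = 0.645, so δw/w = 0.0547.
Q is then a monomial in w, b, r:
δQ/Q = √((δw/w)² + (2·δb/b)² + (-2·δr/r)²) = √(0.00299 + 0.00476 + 0.000640) = 0.0916
Q = 0.0272, so δQ = 0.0916 × 0.0272 = 0.00249.

0.00249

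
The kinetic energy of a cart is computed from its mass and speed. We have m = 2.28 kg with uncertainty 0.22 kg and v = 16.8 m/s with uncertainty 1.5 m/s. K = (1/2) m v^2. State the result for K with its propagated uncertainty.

K is a product of powers, so relative uncertainties combine in quadrature:
  (1·δm/m)² = (1×0.0965)² = 0.00931;  (2·δv/v)² = (2×0.0893)² = 0.0319
δK/K = √(0.0412) = 0.203
K = 322 J, so δK = 0.203 × 322 = 65.3 J.

322 ± 65.3 J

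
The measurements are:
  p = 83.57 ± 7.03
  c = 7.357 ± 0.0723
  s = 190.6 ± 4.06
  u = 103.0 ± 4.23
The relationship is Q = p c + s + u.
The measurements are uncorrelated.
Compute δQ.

Let w = p·c = 614.8. δw/w = √((1·δp/p)² + (1·δc/c)²) = √(0.00708 + 9.66e-05) = 0.0847, so δw = 52.1.
Q = w + s + u: δQ = √(δw² + δs² + δu²) = √(2710 + 16.5 + 17.9) = 52.4

52.4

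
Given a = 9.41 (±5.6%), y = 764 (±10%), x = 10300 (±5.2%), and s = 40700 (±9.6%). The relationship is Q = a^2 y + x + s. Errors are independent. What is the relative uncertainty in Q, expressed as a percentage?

Let p = a^2·y = 67700. δp/p = √((2·δa/a)² + (1·δy/y)²) = √(0.0125 + 0.0100) = 0.150, so δp = 10200.
Q = p + x + s: δQ = √(δp² + δx² + δs²) = √(1.03e+08 + 2.87e+05 + 1.53e+07) = 10900
Q = 1.19e+05, so δQ/Q = 10900/1.19e+05 = 0.0918.

9.18%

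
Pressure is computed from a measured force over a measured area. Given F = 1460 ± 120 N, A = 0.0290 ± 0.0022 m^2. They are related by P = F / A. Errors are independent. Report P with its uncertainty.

Each factor contributes (exponent × relative error)² to (δP/P)²:
  (1·δF/F)² = (1×0.0822)² = 0.00676;  (-1·δA/A)² = (-1×0.0759)² = 0.00576
δP/P = √(0.0125) = 0.112
P = 50300 Pa, so δP = 0.112 × 50300 = 5630 Pa.

50300 ± 5630 Pa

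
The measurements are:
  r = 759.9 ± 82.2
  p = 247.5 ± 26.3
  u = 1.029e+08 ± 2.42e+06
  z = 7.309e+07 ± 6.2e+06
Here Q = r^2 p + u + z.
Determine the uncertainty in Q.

Let w = r^2·p = 1.429e+08. δw/w = √((2·δr/r)² + (1·δp/p)²) = √(0.0468 + 0.0113) = 0.241, so δw = 3.44e+07.
Q = w + u + z: δQ = √(δw² + δu² + δz²) = √(1.19e+15 + 5.86e+12 + 3.84e+13) = 3.51e+07

3.51e+07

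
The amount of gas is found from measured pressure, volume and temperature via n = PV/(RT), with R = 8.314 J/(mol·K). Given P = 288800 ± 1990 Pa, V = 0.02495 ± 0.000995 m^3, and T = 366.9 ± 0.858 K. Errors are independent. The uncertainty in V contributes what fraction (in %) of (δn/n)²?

(δn/n)² = (1·δP/P)² + (1·δV/V)² + (-1·δT/T)²
  P term: (1×0.00689)² = 4.75e-05
  V term: (1×0.0399)² = 0.00159
  T term: (-1×0.00234)² = 5.47e-06
Total = 0.00164. Share from V = 0.00159/0.00164 = 0.968.

96.8%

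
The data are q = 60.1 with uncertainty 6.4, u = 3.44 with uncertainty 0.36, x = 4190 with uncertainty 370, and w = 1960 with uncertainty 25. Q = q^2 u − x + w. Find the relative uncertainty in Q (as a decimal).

Let p = q^2·u = 12400. δp/p = √((2·δq/q)² + (1·δu/u)²) = √(0.0454 + 0.0110) = 0.237, so δp = 2950.
Q = p − x + w: δQ = √(δp² + δx² + δw²) = √(8.69e+06 + 1.37e+05 + 625) = 2970
Q = 10200, so δQ/Q = 2970/10200 = 0.291.

0.291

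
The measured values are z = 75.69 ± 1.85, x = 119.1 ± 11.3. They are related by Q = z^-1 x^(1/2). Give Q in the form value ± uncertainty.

0.1442 ± 0.00769

Relative error in a monomial: (δQ/Q)² = Σ (nᵢ · δxᵢ/xᵢ)².
  (-1·δz/z)² = (-1×0.0244)² = 0.000597;  (½·δx/x)² = (0.5×0.0949)² = 0.00225
δQ/Q = √(0.00285) = 0.0534
Q = 0.1442, so δQ = 0.0534 × 0.1442 = 0.00769.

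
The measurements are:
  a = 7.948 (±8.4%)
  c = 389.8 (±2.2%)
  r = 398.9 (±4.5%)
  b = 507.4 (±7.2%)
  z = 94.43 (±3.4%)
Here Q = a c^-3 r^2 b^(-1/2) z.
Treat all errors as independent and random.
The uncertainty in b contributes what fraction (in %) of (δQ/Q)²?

5.90%

(δQ/Q)² = (1·δa/a)² + (-3·δc/c)² + (2·δr/r)² + (−½·δb/b)² + (1·δz/z)²
  a term: (1×0.0840)² = 0.00706
  c term: (-3×0.0220)² = 0.00436
  r term: (2×0.0450)² = 0.00810
  b term: (-0.5×0.0720)² = 0.00130
  z term: (1×0.0340)² = 0.00116
Total = 0.0220. Share from b = 0.00130/0.0220 = 0.0590.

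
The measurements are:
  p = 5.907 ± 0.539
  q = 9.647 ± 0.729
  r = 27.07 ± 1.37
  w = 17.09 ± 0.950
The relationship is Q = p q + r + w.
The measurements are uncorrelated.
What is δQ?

Let h = p·q = 56.98. δh/h = √((1·δp/p)² + (1·δq/q)²) = √(0.00833 + 0.00571) = 0.118, so δh = 6.75.
Q = h + r + w: δQ = √(δh² + δr² + δw²) = √(45.6 + 1.88 + 0.902) = 6.95

6.95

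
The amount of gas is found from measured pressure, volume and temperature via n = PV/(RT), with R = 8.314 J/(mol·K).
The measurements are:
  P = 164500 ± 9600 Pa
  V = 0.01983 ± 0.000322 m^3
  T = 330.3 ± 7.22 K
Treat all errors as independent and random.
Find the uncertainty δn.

Since n is a product/quotient, work with relative uncertainties:
  (1·δP/P)² = (1×0.0584)² = 0.00341;  (1·δV/V)² = (1×0.0162)² = 0.000264;  (-1·δT/T)² = (-1×0.0219)² = 0.000478
δn/n = √(0.00415) = 0.0644
n = 1.188 mol, so δn = 0.0644 × 1.188 = 0.0765 mol.

0.0765 mol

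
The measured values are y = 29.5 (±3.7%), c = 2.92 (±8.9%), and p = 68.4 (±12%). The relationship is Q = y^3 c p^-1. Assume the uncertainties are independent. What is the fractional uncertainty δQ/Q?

Products/powers → add relative errors in quadrature, weighted by exponent:
  (3·δy/y)² = (3×0.0370)² = 0.0123;  (1·δc/c)² = (1×0.0890)² = 0.00792;  (-1·δp/p)² = (-1×0.120)² = 0.0144
δQ/Q = √(0.0346) = 0.186

0.186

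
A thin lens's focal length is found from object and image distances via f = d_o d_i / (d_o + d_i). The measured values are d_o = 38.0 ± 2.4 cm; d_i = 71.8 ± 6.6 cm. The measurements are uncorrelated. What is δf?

1.30 cm

∂f/∂d_o = (d_i/(d_o+d_i))² = 0.428;  ∂f/∂d_i = (d_o/(d_o+d_i))² = 0.120
δf = √((∂f/∂d_o · δd_o)² + (∂f/∂d_i · δd_i)²) = √(1.05 + 0.625) = 1.30 cm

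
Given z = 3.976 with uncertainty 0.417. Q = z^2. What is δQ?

3.32

Q ∝ z^2, so δQ/Q = |2| · δz/z = 2 × 0.105 = 0.210.
Q = 15.81, so δQ = 0.210 × 15.81 = 3.32.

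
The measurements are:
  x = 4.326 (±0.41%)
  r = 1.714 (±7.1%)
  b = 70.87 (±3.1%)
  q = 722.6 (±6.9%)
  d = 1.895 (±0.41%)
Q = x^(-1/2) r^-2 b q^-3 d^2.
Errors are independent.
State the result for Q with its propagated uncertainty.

(1.104 ± 0.279) × 10^-7

For a monomial Q ∝ x^(-1/2), r^-2, b, q^-3, d^2, fractional errors add in quadrature:
  (−½·δx/x)² = (-0.5×0.00410)² = 4.2e-06;  (-2·δr/r)² = (-2×0.0710)² = 0.0202;  (1·δb/b)² = (1×0.0310)² = 0.000961;  (-3·δq/q)² = (-3×0.0690)² = 0.0428;  (2·δd/d)² = (2×0.00410)² = 6.72e-05
δQ/Q = √(0.0640) = 0.253
Q = 1.104e-07, so δQ = 0.253 × 1.104e-07 = 2.79e-08.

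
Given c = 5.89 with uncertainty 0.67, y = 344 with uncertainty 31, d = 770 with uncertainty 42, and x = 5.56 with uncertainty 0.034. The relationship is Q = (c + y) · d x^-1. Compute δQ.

5050

Let u = c + y = 350. δu = √(δc² + δy²) = √(0.449 + 961) = 31.0, so δu/u = 0.0886.
Q is then a monomial in u, d, x:
δQ/Q = √((δu/u)² + (1·δd/d)² + (-1·δx/x)²) = √(0.00785 + 0.00298 + 3.74e-05) = 0.104
Q = 48500, so δQ = 0.104 × 48500 = 5050.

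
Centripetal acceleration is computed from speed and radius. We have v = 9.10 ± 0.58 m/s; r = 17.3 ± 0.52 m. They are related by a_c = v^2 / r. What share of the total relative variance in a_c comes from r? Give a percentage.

5.27%

(δa_c/a_c)² = (2·δv/v)² + (-1·δr/r)²
  v term: (2×0.0637)² = 0.0162
  r term: (-1×0.0301)² = 0.000903
Total = 0.0172. Share from r = 0.000903/0.0172 = 0.0527.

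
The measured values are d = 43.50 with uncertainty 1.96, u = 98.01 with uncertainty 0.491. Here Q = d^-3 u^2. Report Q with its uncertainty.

Products/powers → add relative errors in quadrature, weighted by exponent:
  (-3·δd/d)² = (-3×0.0451)² = 0.0183;  (2·δu/u)² = (2×0.00501)² = 0.000100
δQ/Q = √(0.0184) = 0.136
Q = 0.1167, so δQ = 0.136 × 0.1167 = 0.0158.

0.1167 ± 0.0158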